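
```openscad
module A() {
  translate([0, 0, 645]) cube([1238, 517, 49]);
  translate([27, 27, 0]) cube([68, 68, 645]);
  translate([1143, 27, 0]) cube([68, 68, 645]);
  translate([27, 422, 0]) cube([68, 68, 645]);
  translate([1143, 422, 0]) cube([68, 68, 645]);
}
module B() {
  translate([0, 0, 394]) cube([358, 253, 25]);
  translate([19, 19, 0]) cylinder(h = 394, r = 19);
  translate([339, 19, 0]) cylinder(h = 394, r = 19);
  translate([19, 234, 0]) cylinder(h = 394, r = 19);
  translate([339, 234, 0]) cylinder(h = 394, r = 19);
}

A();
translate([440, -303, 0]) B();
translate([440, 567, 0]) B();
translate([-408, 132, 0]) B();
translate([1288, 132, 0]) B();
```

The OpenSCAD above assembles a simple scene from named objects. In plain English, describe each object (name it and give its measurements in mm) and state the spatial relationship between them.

A is a table with a 1238×517 mm rectangular top, 49 mm thick, top surface at z = 694 mm, supported by four 68×68 mm square legs, each inset 27 mm from the nearest pair of top edges, running from the floor.

B is a simple wooden stool: a rectangular seat 358 mm (x) by 253 mm (y), 25 mm thick, top face at z = 419 mm, on four round legs, each 38 mm in diameter. The legs rest on z = 0, each leg's axis is inset half a diameter from the nearest pair of seat edges (so the leg's bounding box is flush with the corner).

Four stools sit around the table at the −y, +y, −x, +x sides.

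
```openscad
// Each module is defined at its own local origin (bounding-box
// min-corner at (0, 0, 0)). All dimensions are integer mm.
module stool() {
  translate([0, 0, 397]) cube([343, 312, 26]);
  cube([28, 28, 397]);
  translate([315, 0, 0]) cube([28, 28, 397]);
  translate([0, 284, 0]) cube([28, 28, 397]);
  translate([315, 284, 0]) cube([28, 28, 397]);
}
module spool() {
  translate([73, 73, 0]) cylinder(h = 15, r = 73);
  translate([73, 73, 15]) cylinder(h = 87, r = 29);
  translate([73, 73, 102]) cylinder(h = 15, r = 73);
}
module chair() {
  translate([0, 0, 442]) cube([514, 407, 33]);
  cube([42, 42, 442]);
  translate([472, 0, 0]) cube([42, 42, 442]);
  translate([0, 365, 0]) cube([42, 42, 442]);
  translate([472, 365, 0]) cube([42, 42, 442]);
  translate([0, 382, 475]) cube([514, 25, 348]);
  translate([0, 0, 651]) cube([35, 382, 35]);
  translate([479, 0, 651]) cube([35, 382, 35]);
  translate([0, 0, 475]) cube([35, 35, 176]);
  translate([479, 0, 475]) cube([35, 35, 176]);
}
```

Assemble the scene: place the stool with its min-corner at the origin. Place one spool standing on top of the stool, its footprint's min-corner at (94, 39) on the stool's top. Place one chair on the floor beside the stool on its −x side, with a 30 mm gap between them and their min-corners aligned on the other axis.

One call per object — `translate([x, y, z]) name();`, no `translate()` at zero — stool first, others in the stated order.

stool();
translate([94, 39, 423]) spool();
translate([-544, 0, 0]) chair();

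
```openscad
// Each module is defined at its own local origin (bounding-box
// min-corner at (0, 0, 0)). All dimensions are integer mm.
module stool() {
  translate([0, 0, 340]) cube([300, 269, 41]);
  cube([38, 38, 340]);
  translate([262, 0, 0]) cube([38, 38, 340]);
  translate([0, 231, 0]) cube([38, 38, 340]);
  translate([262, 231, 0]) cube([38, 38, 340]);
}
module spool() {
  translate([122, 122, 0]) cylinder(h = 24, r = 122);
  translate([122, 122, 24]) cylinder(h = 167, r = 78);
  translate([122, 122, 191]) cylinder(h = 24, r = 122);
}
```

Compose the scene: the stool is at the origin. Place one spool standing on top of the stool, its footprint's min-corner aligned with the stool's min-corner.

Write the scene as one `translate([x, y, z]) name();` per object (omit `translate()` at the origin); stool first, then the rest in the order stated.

stool();
translate([0, 0, 381]) spool();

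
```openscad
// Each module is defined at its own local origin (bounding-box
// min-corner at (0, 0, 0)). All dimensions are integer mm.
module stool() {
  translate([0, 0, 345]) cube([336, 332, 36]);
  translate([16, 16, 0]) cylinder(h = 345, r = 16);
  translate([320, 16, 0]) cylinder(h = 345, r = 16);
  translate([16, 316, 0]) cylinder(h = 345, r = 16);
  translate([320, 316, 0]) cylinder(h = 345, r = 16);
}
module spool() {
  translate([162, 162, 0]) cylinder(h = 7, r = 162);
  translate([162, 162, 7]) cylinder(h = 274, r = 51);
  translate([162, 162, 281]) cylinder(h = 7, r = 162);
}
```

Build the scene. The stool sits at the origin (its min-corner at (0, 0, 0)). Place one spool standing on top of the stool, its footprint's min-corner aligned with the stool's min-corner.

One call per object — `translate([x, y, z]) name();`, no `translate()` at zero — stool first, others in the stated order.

stool();
translate([0, 0, 381]) spool();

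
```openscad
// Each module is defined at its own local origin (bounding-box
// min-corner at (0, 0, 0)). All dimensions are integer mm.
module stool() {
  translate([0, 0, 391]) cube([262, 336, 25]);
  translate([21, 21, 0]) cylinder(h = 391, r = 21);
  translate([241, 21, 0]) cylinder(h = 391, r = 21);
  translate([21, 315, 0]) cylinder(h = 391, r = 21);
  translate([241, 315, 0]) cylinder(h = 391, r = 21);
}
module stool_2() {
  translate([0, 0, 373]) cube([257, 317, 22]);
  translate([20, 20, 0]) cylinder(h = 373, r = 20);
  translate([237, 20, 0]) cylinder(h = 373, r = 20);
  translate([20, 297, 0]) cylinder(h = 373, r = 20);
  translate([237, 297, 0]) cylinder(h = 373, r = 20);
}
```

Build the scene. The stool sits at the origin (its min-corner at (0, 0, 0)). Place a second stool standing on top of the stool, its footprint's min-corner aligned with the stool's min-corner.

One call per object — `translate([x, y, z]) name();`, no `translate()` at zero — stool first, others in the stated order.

stool();
translate([0, 0, 416]) stool_2();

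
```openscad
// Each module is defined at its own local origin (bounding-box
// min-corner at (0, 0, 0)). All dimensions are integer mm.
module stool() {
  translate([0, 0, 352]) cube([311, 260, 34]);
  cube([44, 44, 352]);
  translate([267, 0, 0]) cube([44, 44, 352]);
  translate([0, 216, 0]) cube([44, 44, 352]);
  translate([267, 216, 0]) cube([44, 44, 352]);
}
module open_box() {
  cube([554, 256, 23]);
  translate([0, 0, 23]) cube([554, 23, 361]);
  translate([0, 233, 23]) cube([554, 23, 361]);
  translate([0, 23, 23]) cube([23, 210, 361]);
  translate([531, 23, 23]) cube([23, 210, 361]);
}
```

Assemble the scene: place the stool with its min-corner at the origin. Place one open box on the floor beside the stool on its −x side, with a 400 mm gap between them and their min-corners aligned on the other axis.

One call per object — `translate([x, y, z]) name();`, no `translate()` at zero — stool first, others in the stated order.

stool();
translate([-954, 0, 0]) open_box();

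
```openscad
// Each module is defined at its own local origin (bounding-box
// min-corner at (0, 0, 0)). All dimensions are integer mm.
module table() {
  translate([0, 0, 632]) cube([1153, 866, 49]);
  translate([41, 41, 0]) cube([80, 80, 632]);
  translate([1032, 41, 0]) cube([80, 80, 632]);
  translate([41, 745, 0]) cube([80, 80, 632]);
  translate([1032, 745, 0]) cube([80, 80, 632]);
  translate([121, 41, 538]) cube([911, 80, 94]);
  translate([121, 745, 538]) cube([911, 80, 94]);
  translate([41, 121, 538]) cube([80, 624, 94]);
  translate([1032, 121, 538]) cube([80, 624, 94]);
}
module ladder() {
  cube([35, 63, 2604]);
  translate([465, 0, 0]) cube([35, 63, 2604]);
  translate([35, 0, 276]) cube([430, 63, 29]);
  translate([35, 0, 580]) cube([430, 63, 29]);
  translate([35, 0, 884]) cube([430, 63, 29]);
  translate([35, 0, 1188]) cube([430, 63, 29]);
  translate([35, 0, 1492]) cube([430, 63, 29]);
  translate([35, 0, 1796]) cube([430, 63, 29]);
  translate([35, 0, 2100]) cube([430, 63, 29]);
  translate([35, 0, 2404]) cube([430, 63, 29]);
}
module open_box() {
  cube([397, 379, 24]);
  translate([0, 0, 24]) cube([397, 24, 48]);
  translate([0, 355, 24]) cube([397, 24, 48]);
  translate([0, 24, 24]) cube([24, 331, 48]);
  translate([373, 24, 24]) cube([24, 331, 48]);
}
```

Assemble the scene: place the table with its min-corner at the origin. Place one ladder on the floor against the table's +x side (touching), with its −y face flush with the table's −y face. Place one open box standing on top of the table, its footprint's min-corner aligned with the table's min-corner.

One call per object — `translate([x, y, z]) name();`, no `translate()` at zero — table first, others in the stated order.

table();
translate([1153, 0, 0]) ladder();
translate([0, 0, 681]) open_box();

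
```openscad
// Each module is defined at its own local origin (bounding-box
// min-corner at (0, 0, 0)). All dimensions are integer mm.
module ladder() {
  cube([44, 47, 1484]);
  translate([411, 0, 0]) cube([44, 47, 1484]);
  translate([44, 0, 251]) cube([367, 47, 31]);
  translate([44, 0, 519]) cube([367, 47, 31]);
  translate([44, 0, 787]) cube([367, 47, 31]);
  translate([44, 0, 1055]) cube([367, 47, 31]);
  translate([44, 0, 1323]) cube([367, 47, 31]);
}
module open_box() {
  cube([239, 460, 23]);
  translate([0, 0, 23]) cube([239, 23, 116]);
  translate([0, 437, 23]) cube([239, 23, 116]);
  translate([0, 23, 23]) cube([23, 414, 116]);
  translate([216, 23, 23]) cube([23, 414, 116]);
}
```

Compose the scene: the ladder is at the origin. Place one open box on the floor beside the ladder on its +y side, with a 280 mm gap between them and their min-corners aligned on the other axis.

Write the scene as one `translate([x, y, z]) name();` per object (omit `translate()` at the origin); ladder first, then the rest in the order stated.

ladder();
translate([0, 327, 0]) open_box();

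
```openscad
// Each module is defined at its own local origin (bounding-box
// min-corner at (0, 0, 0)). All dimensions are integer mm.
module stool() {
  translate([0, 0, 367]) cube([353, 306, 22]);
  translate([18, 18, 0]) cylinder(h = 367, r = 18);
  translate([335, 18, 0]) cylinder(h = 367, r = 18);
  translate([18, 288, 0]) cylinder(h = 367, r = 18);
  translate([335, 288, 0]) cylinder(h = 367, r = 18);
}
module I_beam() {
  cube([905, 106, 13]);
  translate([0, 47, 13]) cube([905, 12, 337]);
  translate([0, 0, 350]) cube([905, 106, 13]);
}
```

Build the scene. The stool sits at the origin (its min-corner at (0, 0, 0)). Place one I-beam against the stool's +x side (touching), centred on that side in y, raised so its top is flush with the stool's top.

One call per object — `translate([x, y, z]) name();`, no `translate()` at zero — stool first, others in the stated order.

stool();
translate([353, 100, 26]) I_beam();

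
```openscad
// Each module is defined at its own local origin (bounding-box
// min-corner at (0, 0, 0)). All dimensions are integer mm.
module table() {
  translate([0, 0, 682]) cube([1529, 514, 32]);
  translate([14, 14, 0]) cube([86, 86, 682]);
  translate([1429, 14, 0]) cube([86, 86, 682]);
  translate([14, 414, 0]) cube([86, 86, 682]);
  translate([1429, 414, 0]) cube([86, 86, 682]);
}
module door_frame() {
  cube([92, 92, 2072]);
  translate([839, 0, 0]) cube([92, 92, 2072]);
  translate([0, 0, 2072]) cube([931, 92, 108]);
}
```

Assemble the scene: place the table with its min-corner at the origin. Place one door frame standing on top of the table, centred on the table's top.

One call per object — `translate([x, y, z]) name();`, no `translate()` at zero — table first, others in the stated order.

table();
translate([299, 211, 714]) door_frame();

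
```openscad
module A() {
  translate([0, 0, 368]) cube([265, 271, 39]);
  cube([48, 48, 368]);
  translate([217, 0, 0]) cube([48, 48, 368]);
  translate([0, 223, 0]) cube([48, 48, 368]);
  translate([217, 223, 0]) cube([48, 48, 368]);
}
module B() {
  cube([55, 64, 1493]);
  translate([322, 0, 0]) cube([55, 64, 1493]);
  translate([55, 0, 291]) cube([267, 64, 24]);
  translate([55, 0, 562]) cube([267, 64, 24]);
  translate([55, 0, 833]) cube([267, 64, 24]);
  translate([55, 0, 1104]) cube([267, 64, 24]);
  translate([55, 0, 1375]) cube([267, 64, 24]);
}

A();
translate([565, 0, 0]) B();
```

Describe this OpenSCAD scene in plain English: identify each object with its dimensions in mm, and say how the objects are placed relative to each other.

A is a four-legged stool. The seat is 265×271 mm, 39 mm thick, top at z = 407 mm. It stands on four square legs, each 48×48 mm in cross-section, from z = 0 to the seat underside, each flush with a corner of the seat.

B is a straight ladder. Two 55×64 mm vertical rails, 1493 mm tall, stand 377 mm apart (outside-to-outside) with their front faces coplanar on the −y side. 5 rungs, each 64 mm deep and 24 mm tall, span between the inner faces of the rails, front faces flush with the rails. The lowest rung's underside is at z = 291 mm and rungs are spaced 271 mm apart (underside to underside).

The ladder is on the floor beside the stool on its +x side.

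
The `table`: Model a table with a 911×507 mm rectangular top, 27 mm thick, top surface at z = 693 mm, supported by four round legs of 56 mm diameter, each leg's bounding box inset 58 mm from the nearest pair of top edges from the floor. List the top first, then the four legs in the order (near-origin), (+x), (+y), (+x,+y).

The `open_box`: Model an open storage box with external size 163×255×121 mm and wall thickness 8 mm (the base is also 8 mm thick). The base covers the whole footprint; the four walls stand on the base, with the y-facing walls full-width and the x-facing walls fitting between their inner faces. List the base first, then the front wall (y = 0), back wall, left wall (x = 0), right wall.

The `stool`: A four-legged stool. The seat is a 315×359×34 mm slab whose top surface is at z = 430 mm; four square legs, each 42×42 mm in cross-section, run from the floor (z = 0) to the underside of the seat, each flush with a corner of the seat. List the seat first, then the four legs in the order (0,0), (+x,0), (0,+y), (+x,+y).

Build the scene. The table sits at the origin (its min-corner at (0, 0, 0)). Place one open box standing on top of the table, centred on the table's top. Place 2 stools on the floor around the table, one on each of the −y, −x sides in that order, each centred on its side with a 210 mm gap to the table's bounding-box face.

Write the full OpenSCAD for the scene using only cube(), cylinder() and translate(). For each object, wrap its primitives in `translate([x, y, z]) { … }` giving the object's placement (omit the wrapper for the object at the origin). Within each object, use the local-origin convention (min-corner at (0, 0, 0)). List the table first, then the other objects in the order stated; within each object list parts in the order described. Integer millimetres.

translate([0, 0, 666]) cube([911, 507, 27]);
translate([86, 86, 0]) cylinder(h = 666, r = 28);
translate([825, 86, 0]) cylinder(h = 666, r = 28);
translate([86, 421, 0]) cylinder(h = 666, r = 28);
translate([825, 421, 0]) cylinder(h = 666, r = 28);
translate([374, 126, 693]) {
  cube([163, 255, 8]);
  translate([0, 0, 8]) cube([163, 8, 113]);
  translate([0, 247, 8]) cube([163, 8, 113]);
  translate([0, 8, 8]) cube([8, 239, 113]);
  translate([155, 8, 8]) cube([8, 239, 113]);
}
translate([298, -569, 0]) {
  translate([0, 0, 396]) cube([315, 359, 34]);
  cube([42, 42, 396]);
  translate([273, 0, 0]) cube([42, 42, 396]);
  translate([0, 317, 0]) cube([42, 42, 396]);
  translate([273, 317, 0]) cube([42, 42, 396]);
}
translate([-525, 74, 0]) {
  translate([0, 0, 396]) cube([315, 359, 34]);
  cube([42, 42, 396]);
  translate([273, 0, 0]) cube([42, 42, 396]);
  translate([0, 317, 0]) cube([42, 42, 396]);
  translate([273, 317, 0]) cube([42, 42, 396]);
}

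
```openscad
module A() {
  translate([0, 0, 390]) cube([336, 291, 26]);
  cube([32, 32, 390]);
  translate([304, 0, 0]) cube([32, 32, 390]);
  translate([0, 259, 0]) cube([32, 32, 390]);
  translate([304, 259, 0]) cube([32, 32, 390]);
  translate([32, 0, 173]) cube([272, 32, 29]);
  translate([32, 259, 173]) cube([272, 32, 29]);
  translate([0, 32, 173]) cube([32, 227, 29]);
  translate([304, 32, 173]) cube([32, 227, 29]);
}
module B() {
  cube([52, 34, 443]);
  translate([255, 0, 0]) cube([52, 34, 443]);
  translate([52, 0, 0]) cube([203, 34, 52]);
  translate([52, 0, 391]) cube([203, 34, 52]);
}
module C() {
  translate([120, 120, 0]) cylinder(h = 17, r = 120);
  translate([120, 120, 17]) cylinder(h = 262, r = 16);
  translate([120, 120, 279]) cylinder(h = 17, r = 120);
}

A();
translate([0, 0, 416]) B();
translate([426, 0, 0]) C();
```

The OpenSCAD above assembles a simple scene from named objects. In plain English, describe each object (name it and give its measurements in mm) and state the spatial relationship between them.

A is a four-legged stool. The seat is a 336×291×26 mm slab whose top surface is at z = 416 mm; four square legs, each 32×32 mm in cross-section, run from the floor (z = 0) to the underside of the seat, each flush with a corner of the seat. Four stretchers, 32 mm wide and 29 mm tall, connect adjacent legs with their undersides at z = 173 mm, each running between the inner faces of the legs it joins and aligned with the legs' outer faces on the other axis.

B is a rectangular picture frame lying in the x–z plane (depth along y). The opening is 203 mm wide (x) by 339 mm tall (z), surrounded by a border 52 mm wide on all four sides. The frame is 34 mm deep and is made of two full-height vertical stiles with two horizontal rails fitted between them.

C is a spool: two coaxial disc flanges of radius 120 mm and thickness 17 mm, joined by a core cylinder of radius 16 mm and height 262 mm. The lower flange rests on z = 0 and the three cylinders share a vertical axis.

The picture frame is on top of the stool. The spool is on the floor beside the stool on its +x side.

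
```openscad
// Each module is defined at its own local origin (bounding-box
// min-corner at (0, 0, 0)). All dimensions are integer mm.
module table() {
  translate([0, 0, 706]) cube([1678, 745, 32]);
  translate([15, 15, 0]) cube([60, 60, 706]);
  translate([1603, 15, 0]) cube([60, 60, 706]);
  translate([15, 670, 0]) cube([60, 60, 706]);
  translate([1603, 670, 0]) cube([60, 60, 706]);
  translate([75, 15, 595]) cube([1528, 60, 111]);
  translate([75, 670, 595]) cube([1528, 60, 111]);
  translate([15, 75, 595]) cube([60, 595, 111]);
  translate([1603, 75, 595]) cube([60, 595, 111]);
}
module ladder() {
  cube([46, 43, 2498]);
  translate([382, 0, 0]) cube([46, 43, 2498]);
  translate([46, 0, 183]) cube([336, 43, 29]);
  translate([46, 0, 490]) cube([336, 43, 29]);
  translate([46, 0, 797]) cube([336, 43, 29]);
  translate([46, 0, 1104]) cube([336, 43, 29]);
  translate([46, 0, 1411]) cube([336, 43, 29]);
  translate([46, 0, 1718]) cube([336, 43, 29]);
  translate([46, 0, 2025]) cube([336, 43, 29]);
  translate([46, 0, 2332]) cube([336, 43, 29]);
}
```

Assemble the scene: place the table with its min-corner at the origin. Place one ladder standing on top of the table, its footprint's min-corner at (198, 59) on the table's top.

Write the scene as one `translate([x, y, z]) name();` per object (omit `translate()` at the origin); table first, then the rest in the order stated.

table();
translate([198, 59, 738]) ladder();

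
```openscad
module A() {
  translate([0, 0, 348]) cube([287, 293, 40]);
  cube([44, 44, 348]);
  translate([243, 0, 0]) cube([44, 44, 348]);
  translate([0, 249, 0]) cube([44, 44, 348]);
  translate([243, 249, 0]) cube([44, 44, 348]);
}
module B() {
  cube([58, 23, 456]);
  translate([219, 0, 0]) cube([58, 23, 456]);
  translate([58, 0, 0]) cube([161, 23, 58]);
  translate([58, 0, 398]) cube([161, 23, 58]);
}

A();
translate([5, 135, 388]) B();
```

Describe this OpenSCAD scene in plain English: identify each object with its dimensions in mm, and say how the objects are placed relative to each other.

A is a simple wooden stool: a rectangular seat 287 mm (x) by 293 mm (y), 40 mm thick, top face at z = 388 mm, on four square legs, each 44×44 mm in cross-section. The legs rest on z = 0, each flush with a corner of the seat.

B is a picture frame with a 161×340 mm rectangular opening (x by z) and a uniform 58 mm border on every side. Frame depth is 23 mm along y. It is built from two vertical stiles running the full outside height and two horizontal rails spanning the gap between the stiles.

The picture frame is on top of the stool, centred.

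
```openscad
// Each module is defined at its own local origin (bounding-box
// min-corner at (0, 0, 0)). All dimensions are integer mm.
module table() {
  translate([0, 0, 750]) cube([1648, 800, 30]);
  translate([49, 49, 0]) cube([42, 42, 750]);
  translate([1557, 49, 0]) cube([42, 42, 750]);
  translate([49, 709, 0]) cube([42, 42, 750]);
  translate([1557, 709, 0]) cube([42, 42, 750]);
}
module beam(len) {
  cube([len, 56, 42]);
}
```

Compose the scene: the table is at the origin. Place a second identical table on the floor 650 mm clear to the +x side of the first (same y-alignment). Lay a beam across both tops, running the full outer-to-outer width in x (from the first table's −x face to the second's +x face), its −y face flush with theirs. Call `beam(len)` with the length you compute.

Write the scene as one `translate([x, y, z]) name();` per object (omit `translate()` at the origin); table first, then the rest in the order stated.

table();
translate([2298, 0, 0]) table();
translate([0, 0, 780]) beam(3946);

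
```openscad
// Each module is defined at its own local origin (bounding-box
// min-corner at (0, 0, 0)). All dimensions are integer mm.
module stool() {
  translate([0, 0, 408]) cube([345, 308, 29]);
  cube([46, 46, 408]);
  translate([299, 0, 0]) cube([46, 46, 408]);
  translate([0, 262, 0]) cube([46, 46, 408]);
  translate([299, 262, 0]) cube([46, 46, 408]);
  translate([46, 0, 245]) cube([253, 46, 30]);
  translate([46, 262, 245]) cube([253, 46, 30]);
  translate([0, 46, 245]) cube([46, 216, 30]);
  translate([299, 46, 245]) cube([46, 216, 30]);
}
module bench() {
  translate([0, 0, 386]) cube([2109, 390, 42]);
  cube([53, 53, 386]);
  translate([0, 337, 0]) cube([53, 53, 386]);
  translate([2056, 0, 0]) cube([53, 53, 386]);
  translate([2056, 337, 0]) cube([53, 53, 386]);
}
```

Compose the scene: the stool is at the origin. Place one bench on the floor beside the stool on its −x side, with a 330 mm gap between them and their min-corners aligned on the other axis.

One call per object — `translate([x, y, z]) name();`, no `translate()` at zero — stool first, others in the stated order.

stool();
translate([-2439, 0, 0]) bench();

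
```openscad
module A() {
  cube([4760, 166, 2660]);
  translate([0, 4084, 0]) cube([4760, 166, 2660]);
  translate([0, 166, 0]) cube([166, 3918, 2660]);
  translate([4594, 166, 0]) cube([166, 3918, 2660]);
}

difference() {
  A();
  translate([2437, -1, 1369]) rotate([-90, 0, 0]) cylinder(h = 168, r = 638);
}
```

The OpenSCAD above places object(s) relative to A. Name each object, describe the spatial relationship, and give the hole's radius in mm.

A is a house frame. The house frame has a circular hole through its front wall. The hole's radius is 638 mm.

The subtracted cylinder has r = 638 mm.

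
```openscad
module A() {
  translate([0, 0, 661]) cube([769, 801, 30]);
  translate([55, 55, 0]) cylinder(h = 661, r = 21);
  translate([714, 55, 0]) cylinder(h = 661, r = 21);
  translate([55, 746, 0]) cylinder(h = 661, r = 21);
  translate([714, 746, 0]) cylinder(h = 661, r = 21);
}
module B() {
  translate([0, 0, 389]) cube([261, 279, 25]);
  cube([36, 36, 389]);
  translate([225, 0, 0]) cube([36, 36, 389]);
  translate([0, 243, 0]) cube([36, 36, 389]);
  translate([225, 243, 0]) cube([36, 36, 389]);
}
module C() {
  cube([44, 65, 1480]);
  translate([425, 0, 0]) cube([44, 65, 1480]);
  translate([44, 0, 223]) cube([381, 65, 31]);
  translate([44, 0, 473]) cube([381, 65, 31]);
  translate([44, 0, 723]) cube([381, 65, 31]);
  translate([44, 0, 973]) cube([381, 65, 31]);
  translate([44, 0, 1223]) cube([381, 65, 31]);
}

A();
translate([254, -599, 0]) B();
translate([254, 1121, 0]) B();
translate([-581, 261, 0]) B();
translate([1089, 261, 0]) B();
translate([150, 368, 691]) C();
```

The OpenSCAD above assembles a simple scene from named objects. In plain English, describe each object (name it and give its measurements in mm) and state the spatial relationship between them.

A is a table: top 769 mm (x) × 801 mm (y), 30 mm thick, upper face at z = 691 mm, on four round legs of 42 mm diameter, each leg's bounding box inset 34 mm from the nearest pair of top edges, running from z = 0 to the bottom of the top.

B is a simple wooden stool: a rectangular seat 261 mm (x) by 279 mm (y), 25 mm thick, top face at z = 414 mm, on four square legs, each 36×36 mm in cross-section. The legs rest on z = 0, each flush with a corner of the seat.

C is a wooden ladder with two side rails of 44×65 mm section and 1480 mm height, set 469 mm apart overall. Between them run 5 rectangular rungs (65 mm deep, 31 mm thick), front faces flush with the rails' −y face. The bottom of the first rung is 223 mm above the floor and each subsequent rung is 250 mm higher than the one below.

Four stools sit around the table at the −y, +y, −x, +x sides. The ladder is on top of the table, centred.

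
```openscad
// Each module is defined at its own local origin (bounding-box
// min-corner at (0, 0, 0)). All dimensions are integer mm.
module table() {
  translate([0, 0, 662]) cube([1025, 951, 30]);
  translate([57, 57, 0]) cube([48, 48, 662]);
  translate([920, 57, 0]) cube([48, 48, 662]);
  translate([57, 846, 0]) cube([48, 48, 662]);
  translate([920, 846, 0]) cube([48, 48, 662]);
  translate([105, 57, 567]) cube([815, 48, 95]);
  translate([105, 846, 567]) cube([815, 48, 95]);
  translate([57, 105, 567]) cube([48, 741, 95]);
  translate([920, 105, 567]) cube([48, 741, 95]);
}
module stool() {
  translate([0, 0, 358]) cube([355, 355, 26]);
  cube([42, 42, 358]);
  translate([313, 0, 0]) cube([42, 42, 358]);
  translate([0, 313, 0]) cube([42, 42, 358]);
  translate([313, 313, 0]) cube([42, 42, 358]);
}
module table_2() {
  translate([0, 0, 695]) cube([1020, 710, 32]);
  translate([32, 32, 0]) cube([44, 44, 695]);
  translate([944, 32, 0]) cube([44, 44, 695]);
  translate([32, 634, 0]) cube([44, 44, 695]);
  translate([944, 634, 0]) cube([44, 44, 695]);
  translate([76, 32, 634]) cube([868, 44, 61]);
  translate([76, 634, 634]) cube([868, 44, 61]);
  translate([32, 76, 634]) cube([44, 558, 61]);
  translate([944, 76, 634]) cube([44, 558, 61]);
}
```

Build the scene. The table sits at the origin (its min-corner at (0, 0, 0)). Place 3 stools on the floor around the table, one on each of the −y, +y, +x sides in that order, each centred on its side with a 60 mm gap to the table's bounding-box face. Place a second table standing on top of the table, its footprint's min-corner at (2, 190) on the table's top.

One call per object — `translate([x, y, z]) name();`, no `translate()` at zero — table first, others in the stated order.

table();
translate([335, -415, 0]) stool();
translate([335, 1011, 0]) stool();
translate([1085, 298, 0]) stool();
translate([2, 190, 692]) table_2();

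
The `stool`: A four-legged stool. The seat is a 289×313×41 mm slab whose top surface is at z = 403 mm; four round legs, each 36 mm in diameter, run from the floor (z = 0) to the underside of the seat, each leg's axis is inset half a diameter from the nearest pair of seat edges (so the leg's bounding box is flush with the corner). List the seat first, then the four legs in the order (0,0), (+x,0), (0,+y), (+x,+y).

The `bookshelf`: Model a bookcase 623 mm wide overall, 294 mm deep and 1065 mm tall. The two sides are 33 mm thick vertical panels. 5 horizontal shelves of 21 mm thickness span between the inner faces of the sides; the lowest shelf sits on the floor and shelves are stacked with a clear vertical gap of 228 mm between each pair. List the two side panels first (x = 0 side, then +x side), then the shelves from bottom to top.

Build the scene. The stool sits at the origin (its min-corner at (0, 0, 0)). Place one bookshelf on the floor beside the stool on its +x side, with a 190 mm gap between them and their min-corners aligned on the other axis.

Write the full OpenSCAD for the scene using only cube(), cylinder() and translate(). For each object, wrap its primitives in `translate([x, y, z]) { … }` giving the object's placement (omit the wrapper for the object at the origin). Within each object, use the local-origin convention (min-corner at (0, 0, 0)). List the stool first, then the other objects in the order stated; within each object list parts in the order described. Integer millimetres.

translate([0, 0, 362]) cube([289, 313, 41]);
translate([18, 18, 0]) cylinder(h = 362, r = 18);
translate([271, 18, 0]) cylinder(h = 362, r = 18);
translate([18, 295, 0]) cylinder(h = 362, r = 18);
translate([271, 295, 0]) cylinder(h = 362, r = 18);
translate([479, 0, 0]) {
  cube([33, 294, 1065]);
  translate([590, 0, 0]) cube([33, 294, 1065]);
  translate([33, 0, 0]) cube([557, 294, 21]);
  translate([33, 0, 249]) cube([557, 294, 21]);
  translate([33, 0, 498]) cube([557, 294, 21]);
  translate([33, 0, 747]) cube([557, 294, 21]);
  translate([33, 0, 996]) cube([557, 294, 21]);
}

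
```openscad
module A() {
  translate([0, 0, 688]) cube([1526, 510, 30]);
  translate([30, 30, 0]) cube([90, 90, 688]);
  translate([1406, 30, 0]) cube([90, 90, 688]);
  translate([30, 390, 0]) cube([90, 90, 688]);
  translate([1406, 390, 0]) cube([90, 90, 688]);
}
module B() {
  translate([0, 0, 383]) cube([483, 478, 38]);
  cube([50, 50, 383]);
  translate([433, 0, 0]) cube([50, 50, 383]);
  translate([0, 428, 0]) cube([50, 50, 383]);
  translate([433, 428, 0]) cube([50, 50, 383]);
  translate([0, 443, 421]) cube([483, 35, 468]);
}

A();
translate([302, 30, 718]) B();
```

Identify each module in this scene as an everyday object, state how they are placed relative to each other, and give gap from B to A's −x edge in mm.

The chair's min-x is at 302; the table's min-x is 0; gap = 302 mm.

A is a table. B is a chair. The chair is on top of the table. The gap from the chair to the table's −x edge is 302 mm.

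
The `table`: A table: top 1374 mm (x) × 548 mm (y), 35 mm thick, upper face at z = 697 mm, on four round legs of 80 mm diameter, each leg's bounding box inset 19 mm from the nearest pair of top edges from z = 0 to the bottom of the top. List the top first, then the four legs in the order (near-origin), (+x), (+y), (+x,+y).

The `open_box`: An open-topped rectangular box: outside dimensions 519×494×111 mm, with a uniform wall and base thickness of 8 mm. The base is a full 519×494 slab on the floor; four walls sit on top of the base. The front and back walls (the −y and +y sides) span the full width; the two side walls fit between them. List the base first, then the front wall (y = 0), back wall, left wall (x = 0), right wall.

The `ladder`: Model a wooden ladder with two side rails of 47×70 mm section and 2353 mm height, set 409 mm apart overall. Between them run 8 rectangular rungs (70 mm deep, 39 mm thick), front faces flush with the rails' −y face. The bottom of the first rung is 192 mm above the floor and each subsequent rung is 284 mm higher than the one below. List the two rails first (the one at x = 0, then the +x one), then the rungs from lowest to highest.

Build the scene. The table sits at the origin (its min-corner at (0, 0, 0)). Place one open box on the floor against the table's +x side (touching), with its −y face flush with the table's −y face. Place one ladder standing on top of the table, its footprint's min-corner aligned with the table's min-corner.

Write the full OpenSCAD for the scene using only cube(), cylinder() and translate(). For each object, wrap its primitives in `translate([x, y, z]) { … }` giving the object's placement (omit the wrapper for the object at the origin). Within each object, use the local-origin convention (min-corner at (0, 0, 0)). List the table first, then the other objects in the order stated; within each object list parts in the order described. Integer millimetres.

translate([0, 0, 662]) cube([1374, 548, 35]);
translate([59, 59, 0]) cylinder(h = 662, r = 40);
translate([1315, 59, 0]) cylinder(h = 662, r = 40);
translate([59, 489, 0]) cylinder(h = 662, r = 40);
translate([1315, 489, 0]) cylinder(h = 662, r = 40);
translate([1374, 0, 0]) {
  cube([519, 494, 8]);
  translate([0, 0, 8]) cube([519, 8, 103]);
  translate([0, 486, 8]) cube([519, 8, 103]);
  translate([0, 8, 8]) cube([8, 478, 103]);
  translate([511, 8, 8]) cube([8, 478, 103]);
}
translate([0, 0, 697]) {
  cube([47, 70, 2353]);
  translate([362, 0, 0]) cube([47, 70, 2353]);
  translate([47, 0, 192]) cube([315, 70, 39]);
  translate([47, 0, 476]) cube([315, 70, 39]);
  translate([47, 0, 760]) cube([315, 70, 39]);
  translate([47, 0, 1044]) cube([315, 70, 39]);
  translate([47, 0, 1328]) cube([315, 70, 39]);
  translate([47, 0, 1612]) cube([315, 70, 39]);
  translate([47, 0, 1896]) cube([315, 70, 39]);
  translate([47, 0, 2180]) cube([315, 70, 39]);
}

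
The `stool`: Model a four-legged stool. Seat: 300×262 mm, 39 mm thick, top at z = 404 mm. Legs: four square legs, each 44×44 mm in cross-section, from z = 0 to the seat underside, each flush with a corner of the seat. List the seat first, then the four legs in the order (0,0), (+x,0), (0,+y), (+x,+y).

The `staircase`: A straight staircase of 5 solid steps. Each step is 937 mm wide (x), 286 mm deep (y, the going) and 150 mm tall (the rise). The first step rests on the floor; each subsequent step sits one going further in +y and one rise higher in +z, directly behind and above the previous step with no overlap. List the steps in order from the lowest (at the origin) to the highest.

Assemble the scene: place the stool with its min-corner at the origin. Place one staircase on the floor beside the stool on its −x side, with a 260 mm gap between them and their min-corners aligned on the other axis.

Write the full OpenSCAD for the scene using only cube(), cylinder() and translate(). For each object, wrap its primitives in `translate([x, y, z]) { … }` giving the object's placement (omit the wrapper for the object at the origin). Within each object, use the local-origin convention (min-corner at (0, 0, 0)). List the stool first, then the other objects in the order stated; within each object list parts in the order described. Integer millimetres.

translate([0, 0, 365]) cube([300, 262, 39]);
cube([44, 44, 365]);
translate([256, 0, 0]) cube([44, 44, 365]);
translate([0, 218, 0]) cube([44, 44, 365]);
translate([256, 218, 0]) cube([44, 44, 365]);
translate([-1197, 0, 0]) {
  cube([937, 286, 150]);
  translate([0, 286, 150]) cube([937, 286, 150]);
  translate([0, 572, 300]) cube([937, 286, 150]);
  translate([0, 858, 450]) cube([937, 286, 150]);
  translate([0, 1144, 600]) cube([937, 286, 150]);
}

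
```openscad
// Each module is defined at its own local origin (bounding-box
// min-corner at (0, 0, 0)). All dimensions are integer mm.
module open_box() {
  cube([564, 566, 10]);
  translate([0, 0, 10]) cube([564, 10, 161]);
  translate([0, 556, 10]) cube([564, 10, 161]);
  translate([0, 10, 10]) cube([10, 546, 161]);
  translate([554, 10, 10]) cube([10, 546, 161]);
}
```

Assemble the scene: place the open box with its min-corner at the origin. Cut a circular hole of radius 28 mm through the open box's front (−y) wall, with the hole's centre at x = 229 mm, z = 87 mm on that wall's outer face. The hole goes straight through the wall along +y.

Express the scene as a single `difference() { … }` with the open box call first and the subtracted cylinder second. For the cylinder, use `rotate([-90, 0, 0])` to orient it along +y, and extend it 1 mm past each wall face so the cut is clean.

difference() {
  open_box();
  translate([229, -1, 87]) rotate([-90, 0, 0]) cylinder(h = 12, r = 28);
}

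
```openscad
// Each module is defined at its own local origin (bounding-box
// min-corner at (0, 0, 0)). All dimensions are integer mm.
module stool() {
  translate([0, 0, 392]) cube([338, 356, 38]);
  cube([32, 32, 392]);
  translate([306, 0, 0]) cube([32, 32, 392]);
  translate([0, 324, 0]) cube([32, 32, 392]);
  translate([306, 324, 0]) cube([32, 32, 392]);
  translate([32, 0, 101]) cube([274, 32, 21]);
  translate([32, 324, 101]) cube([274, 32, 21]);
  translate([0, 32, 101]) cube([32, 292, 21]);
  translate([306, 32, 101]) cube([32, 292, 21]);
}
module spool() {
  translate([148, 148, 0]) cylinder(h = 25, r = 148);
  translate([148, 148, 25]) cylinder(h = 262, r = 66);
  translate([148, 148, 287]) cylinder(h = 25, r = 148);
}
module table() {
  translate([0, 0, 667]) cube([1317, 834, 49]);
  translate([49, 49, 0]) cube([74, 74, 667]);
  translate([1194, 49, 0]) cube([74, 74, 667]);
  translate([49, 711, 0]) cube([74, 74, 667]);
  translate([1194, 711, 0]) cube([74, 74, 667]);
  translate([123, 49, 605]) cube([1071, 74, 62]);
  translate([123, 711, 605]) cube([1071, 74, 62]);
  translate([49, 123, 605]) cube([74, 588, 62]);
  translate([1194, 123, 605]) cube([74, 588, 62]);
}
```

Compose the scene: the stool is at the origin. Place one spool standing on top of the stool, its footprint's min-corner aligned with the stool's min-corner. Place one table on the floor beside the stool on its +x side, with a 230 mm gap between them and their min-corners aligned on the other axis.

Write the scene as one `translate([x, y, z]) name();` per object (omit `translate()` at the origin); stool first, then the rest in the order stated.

stool();
translate([0, 0, 430]) spool();
translate([568, 0, 0]) table();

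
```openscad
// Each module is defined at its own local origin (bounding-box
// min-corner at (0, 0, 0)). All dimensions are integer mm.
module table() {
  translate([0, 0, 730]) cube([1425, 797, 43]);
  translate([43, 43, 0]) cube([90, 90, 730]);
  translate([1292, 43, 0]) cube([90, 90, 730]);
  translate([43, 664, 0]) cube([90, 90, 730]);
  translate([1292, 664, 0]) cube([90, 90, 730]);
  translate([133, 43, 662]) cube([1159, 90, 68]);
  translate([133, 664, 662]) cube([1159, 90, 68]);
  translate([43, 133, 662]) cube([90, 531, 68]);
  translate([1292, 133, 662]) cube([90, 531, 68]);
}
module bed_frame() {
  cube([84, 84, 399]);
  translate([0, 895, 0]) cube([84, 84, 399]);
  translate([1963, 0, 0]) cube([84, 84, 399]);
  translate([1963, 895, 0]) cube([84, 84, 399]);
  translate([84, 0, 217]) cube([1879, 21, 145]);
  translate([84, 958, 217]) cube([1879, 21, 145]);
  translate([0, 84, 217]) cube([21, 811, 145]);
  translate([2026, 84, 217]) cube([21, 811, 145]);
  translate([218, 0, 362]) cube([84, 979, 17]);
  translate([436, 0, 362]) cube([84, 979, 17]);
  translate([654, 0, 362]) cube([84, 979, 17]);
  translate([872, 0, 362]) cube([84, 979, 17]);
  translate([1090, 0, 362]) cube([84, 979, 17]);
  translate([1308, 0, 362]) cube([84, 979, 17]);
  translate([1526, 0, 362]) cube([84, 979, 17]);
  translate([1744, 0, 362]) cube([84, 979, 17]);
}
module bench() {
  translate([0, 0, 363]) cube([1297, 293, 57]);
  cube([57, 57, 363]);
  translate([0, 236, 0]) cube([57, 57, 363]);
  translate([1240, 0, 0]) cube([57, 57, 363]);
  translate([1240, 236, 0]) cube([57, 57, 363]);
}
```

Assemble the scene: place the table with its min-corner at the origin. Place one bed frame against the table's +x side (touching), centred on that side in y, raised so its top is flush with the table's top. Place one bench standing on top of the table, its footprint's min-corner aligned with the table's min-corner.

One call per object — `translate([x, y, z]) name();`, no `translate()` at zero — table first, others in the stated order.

table();
translate([1425, -91, 374]) bed_frame();
translate([0, 0, 773]) bench();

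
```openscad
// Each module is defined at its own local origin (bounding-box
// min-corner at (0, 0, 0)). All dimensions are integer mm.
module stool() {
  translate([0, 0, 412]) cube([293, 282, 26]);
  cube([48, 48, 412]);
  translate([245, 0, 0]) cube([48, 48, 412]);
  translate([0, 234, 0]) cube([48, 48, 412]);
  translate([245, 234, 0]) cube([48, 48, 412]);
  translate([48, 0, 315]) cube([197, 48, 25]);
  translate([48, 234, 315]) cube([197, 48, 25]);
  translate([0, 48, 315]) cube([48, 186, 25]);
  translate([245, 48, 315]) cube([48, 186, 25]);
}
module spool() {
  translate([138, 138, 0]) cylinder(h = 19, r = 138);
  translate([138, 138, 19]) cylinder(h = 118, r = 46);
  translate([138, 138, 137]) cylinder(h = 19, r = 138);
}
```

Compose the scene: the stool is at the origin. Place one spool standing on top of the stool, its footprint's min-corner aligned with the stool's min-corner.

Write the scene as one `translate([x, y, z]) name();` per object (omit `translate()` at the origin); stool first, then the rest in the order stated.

stool();
translate([0, 0, 438]) spool();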